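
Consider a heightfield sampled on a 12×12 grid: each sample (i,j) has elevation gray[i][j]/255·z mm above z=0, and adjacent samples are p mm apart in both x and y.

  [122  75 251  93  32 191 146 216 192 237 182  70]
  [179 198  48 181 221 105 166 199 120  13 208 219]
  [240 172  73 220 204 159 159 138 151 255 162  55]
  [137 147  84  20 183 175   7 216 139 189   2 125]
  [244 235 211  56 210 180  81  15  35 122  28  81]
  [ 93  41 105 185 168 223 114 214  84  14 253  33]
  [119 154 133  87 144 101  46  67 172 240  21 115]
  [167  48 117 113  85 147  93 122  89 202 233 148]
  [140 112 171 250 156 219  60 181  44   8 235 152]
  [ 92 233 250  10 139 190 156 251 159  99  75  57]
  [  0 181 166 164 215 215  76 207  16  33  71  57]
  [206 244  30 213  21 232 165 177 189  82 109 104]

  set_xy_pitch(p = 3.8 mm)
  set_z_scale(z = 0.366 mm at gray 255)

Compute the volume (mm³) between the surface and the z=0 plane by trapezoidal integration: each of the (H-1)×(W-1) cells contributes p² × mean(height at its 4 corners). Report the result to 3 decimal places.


height_mm = gray/255 × 0.366; cell vol = 3.8² × mean(4 corners)
unit = 3.8² × 0.366 / (4×255) = 0.00518141 mm³ per gray-sum
row 0: Σ corner-gray over 11 cells = 6738  → 34.9124
row 1: Σ corner-gray over 11 cells = 6997  → 36.2543
row 2: Σ corner-gray over 11 cells = 6267  → 32.4719
row 3: Σ corner-gray over 11 cells = 5257  → 27.2387
row 4: Σ corner-gray over 11 cells = 5599  → 29.0107
row 5: Σ corner-gray over 11 cells = 5492  → 28.4563
row 6: Σ corner-gray over 11 cells = 5377  → 27.8605
row 7: Σ corner-gray over 11 cells = 5977  → 30.9693
row 8: Σ corner-gray over 11 cells = 6437  → 33.3527
row 9: Σ corner-gray over 11 cells = 6018  → 31.1817
row 10: Σ corner-gray over 11 cells = 5979  → 30.9797
Σ rows: total corner-gray = 66138  → 342.6882 mm³

342.688


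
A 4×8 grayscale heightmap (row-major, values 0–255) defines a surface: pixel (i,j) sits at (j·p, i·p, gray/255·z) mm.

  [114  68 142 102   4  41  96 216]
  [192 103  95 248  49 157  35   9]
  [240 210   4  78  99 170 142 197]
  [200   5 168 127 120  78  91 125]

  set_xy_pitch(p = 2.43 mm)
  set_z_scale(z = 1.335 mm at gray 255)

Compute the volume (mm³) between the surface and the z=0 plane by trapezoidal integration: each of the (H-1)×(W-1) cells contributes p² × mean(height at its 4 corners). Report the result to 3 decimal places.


74.000

height_mm = gray/255 × 1.335; cell vol = 2.43² × mean(4 corners)
unit = 2.43² × 1.335 / (4×255) = 0.00772847 mm³ per gray-sum
row 0: Σ corner-gray over 7 cells = 2811  → 21.7247
row 1: Σ corner-gray over 7 cells = 3418  → 26.4159
row 2: Σ corner-gray over 7 cells = 3346  → 25.8595
Σ rows: total corner-gray = 9575  → 74.0001 mm³


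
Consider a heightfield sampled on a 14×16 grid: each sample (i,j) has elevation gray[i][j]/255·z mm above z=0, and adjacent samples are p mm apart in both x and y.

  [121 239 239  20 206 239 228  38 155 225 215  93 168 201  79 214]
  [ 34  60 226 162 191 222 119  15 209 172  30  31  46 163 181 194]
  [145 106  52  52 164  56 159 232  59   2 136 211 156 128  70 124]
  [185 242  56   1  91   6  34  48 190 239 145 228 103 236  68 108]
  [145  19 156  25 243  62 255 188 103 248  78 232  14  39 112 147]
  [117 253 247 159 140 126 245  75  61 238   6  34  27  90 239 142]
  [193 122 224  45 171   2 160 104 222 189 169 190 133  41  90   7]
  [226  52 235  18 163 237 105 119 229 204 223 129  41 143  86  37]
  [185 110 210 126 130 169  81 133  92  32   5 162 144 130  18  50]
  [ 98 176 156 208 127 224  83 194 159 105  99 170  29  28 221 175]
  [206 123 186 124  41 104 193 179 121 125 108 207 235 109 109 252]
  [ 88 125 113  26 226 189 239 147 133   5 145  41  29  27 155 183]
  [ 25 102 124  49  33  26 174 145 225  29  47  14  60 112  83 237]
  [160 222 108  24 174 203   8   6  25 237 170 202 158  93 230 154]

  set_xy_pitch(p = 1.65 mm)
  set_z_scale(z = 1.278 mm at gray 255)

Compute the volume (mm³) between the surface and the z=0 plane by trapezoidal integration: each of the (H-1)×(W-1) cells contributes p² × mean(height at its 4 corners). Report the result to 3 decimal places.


339.493

height_mm = gray/255 × 1.278; cell vol = 1.65² × mean(4 corners)
unit = 1.65² × 1.278 / (4×255) = 0.00341113 mm³ per gray-sum
row 0: Σ corner-gray over 15 cells = 8907  → 30.3830
row 1: Σ corner-gray over 15 cells = 7317  → 24.9593
row 2: Σ corner-gray over 15 cells = 7102  → 24.2259
row 3: Σ corner-gray over 15 cells = 7507  → 25.6074
row 4: Σ corner-gray over 15 cells = 7979  → 27.2174
row 5: Σ corner-gray over 15 cells = 8063  → 27.5040
row 6: Σ corner-gray over 15 cells = 8155  → 27.8178
row 7: Σ corner-gray over 15 cells = 7550  → 25.7540
row 8: Σ corner-gray over 15 cells = 7550  → 25.7540
row 9: Σ corner-gray over 15 cells = 8617  → 29.3937
row 10: Σ corner-gray over 15 cells = 7857  → 26.8013
row 11: Σ corner-gray over 15 cells = 6179  → 21.0774
row 12: Σ corner-gray over 15 cells = 6742  → 22.9979
Σ rows: total corner-gray = 99525  → 339.4929 mm³


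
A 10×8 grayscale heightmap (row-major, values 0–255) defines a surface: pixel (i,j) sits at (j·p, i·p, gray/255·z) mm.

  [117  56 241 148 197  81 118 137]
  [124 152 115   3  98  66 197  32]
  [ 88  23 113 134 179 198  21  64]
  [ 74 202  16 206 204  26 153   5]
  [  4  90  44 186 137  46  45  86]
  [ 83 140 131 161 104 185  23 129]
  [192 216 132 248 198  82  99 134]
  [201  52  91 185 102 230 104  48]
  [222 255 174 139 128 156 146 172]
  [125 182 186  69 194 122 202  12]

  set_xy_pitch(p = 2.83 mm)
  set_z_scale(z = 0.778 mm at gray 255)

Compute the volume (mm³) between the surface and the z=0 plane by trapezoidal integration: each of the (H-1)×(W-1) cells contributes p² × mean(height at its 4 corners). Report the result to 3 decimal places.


194.496

height_mm = gray/255 × 0.778; cell vol = 2.83² × mean(4 corners)
unit = 2.83² × 0.778 / (4×255) = 0.00610875 mm³ per gray-sum
row 0: Σ corner-gray over 7 cells = 3354  → 20.4887
row 1: Σ corner-gray over 7 cells = 2906  → 17.7520
row 2: Σ corner-gray over 7 cells = 3181  → 19.4319
row 3: Σ corner-gray over 7 cells = 2879  → 17.5871
row 4: Σ corner-gray over 7 cells = 2886  → 17.6299
row 5: Σ corner-gray over 7 cells = 3976  → 24.2884
row 6: Σ corner-gray over 7 cells = 4053  → 24.7588
row 7: Σ corner-gray over 7 cells = 4167  → 25.4552
row 8: Σ corner-gray over 7 cells = 4437  → 27.1045
Σ rows: total corner-gray = 31839  → 194.4965 mm³


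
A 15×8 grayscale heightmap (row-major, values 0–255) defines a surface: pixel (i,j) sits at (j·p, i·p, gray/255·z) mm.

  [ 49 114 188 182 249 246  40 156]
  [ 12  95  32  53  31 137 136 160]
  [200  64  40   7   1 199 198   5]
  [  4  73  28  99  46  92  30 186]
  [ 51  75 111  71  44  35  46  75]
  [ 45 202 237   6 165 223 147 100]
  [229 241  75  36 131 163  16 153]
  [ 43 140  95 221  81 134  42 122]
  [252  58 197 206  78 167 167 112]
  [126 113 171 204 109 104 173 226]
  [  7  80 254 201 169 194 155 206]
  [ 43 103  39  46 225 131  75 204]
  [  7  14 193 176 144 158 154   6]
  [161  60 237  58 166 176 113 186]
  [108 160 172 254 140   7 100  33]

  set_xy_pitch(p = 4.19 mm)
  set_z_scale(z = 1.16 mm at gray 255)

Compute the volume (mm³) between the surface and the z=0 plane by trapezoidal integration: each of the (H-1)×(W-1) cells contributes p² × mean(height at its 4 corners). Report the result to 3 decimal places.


929.526

height_mm = gray/255 × 1.16; cell vol = 4.19² × mean(4 corners)
unit = 4.19² × 1.16 / (4×255) = 0.0199658 mm³ per gray-sum
row 0: Σ corner-gray over 7 cells = 3383  → 67.5442
row 1: Σ corner-gray over 7 cells = 2363  → 47.1791
row 2: Σ corner-gray over 7 cells = 2149  → 42.9064
row 3: Σ corner-gray over 7 cells = 1816  → 36.2578
row 4: Σ corner-gray over 7 cells = 2995  → 59.7975
row 5: Σ corner-gray over 7 cells = 3811  → 76.0895
row 6: Σ corner-gray over 7 cells = 3297  → 65.8271
row 7: Σ corner-gray over 7 cells = 3701  → 73.8933
row 8: Σ corner-gray over 7 cells = 4210  → 84.0559
row 9: Σ corner-gray over 7 cells = 4419  → 88.2287
row 10: Σ corner-gray over 7 cells = 3804  → 75.9498
row 11: Σ corner-gray over 7 cells = 3176  → 63.4113
row 12: Σ corner-gray over 7 cells = 3658  → 73.0348
row 13: Σ corner-gray over 7 cells = 3774  → 75.3508
Σ rows: total corner-gray = 46556  → 929.5260 mm³


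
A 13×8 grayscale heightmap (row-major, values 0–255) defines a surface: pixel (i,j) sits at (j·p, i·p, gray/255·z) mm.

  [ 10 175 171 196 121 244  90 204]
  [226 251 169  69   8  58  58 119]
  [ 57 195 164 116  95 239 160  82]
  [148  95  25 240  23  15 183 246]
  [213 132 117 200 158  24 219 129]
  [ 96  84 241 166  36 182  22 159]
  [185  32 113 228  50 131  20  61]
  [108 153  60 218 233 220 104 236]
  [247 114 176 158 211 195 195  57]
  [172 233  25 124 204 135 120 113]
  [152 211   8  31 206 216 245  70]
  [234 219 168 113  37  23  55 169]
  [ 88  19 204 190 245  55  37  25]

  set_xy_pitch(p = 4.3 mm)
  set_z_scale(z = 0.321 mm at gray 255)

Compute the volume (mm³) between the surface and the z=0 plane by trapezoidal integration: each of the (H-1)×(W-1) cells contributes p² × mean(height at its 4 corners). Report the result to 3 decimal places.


height_mm = gray/255 × 0.321; cell vol = 4.3² × mean(4 corners)
unit = 4.3² × 0.321 / (4×255) = 0.00581891 mm³ per gray-sum
row 0: Σ corner-gray over 7 cells = 3779  → 21.9897
row 1: Σ corner-gray over 7 cells = 3648  → 21.2274
row 2: Σ corner-gray over 7 cells = 3633  → 21.1401
row 3: Σ corner-gray over 7 cells = 3598  → 20.9364
row 4: Σ corner-gray over 7 cells = 3759  → 21.8733
row 5: Σ corner-gray over 7 cells = 3111  → 18.1026
row 6: Σ corner-gray over 7 cells = 3714  → 21.6114
row 7: Σ corner-gray over 7 cells = 4722  → 27.4769
row 8: Σ corner-gray over 7 cells = 4369  → 25.4228
row 9: Σ corner-gray over 7 cells = 4023  → 23.4095
row 10: Σ corner-gray over 7 cells = 3689  → 21.4660
row 11: Σ corner-gray over 7 cells = 3246  → 18.8882
Σ rows: total corner-gray = 45291  → 263.5443 mm³

263.544


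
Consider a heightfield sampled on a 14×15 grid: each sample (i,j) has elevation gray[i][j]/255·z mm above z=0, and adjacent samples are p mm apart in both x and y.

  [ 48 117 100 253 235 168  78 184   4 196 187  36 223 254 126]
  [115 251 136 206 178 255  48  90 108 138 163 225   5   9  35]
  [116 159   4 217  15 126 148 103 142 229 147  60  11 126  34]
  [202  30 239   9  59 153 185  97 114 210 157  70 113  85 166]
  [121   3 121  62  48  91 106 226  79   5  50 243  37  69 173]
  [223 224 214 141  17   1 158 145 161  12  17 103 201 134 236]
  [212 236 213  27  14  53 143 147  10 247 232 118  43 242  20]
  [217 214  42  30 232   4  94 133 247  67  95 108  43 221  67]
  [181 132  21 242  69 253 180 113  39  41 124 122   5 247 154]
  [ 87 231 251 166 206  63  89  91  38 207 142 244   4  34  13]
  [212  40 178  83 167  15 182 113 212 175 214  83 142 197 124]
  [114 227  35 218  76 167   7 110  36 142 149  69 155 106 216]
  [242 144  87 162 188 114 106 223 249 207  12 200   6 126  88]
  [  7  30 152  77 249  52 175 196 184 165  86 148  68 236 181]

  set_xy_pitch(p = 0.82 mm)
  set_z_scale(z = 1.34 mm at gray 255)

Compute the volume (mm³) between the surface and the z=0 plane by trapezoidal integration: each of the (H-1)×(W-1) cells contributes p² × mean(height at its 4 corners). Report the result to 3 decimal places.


height_mm = gray/255 × 1.34; cell vol = 0.82² × mean(4 corners)
unit = 0.82² × 1.34 / (4×255) = 0.000883349 mm³ per gray-sum
row 0: Σ corner-gray over 14 cells = 8018  → 7.0827
row 1: Σ corner-gray over 14 cells = 6898  → 6.0933
row 2: Σ corner-gray over 14 cells = 6534  → 5.7718
row 3: Σ corner-gray over 14 cells = 5984  → 5.2860
row 4: Σ corner-gray over 14 cells = 6089  → 5.3787
row 5: Σ corner-gray over 14 cells = 7197  → 6.3575
row 6: Σ corner-gray over 14 cells = 7026  → 6.2064
row 7: Σ corner-gray over 14 cells = 6855  → 6.0554
row 8: Σ corner-gray over 14 cells = 7143  → 6.3098
row 9: Σ corner-gray over 14 cells = 7570  → 6.6870
row 10: Σ corner-gray over 14 cells = 7262  → 6.4149
row 11: Σ corner-gray over 14 cells = 7302  → 6.4502
row 12: Σ corner-gray over 14 cells = 7802  → 6.8919
Σ rows: total corner-gray = 91680  → 80.9854 mm³

80.985


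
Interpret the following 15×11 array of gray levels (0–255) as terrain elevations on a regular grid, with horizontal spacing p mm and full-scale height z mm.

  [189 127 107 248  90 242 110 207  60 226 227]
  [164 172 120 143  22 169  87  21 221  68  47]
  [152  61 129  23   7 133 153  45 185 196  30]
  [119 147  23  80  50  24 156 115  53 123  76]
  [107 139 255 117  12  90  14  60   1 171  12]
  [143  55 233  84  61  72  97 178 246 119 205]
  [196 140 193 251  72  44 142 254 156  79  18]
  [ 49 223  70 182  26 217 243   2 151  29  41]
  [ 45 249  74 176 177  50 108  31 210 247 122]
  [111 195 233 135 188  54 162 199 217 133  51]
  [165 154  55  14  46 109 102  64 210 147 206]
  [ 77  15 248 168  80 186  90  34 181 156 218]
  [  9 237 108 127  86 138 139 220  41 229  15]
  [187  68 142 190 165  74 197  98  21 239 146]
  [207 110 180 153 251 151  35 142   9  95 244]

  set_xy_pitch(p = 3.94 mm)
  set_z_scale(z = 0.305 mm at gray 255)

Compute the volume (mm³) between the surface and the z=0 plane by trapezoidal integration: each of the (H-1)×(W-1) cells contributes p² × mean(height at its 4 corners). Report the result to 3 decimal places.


324.257

height_mm = gray/255 × 0.305; cell vol = 3.94² × mean(4 corners)
unit = 3.94² × 0.305 / (4×255) = 0.00464186 mm³ per gray-sum
row 0: Σ corner-gray over 10 cells = 5507  → 25.5627
row 1: Σ corner-gray over 10 cells = 4303  → 19.9739
row 2: Σ corner-gray over 10 cells = 3783  → 17.5602
row 3: Σ corner-gray over 10 cells = 3574  → 16.5900
row 4: Σ corner-gray over 10 cells = 4475  → 20.7723
row 5: Σ corner-gray over 10 cells = 5514  → 25.5952
row 6: Σ corner-gray over 10 cells = 5252  → 24.3791
row 7: Σ corner-gray over 10 cells = 5187  → 24.0773
row 8: Σ corner-gray over 10 cells = 6005  → 27.8744
row 9: Σ corner-gray over 10 cells = 5367  → 24.9129
row 10: Σ corner-gray over 10 cells = 4784  → 22.2067
row 11: Σ corner-gray over 10 cells = 5285  → 24.5322
row 12: Σ corner-gray over 10 cells = 5395  → 25.0428
row 13: Σ corner-gray over 10 cells = 5424  → 25.1775
Σ rows: total corner-gray = 69855  → 324.2572 mm³


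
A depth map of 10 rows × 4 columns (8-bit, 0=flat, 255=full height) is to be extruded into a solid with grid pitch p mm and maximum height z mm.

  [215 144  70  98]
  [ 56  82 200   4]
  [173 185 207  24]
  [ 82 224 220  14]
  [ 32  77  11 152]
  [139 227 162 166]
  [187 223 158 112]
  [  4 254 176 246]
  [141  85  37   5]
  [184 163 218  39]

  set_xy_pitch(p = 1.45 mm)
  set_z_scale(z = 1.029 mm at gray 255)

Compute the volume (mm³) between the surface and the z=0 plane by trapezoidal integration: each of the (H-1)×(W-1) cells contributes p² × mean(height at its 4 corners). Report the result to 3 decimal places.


height_mm = gray/255 × 1.029; cell vol = 1.45² × mean(4 corners)
unit = 1.45² × 1.029 / (4×255) = 0.00212105 mm³ per gray-sum
row 0: Σ corner-gray over 3 cells = 1365  → 2.8952
row 1: Σ corner-gray over 3 cells = 1605  → 3.4043
row 2: Σ corner-gray over 3 cells = 1965  → 4.1679
row 3: Σ corner-gray over 3 cells = 1344  → 2.8507
row 4: Σ corner-gray over 3 cells = 1443  → 3.0607
row 5: Σ corner-gray over 3 cells = 2144  → 4.5475
row 6: Σ corner-gray over 3 cells = 2171  → 4.6048
row 7: Σ corner-gray over 3 cells = 1500  → 3.1816
row 8: Σ corner-gray over 3 cells = 1375  → 2.9164
Σ rows: total corner-gray = 14912  → 31.6291 mm³

31.629


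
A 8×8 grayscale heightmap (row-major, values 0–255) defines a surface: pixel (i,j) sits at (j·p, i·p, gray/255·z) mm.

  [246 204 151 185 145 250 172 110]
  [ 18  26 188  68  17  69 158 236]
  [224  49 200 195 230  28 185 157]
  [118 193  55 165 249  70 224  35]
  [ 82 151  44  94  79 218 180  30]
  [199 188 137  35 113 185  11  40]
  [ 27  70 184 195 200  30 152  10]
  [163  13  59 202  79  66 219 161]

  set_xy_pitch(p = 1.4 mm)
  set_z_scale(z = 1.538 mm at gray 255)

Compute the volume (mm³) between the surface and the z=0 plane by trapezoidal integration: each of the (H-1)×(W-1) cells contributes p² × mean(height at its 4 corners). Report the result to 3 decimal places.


74.068

height_mm = gray/255 × 1.538; cell vol = 1.4² × mean(4 corners)
unit = 1.4² × 1.538 / (4×255) = 0.00295537 mm³ per gray-sum
row 0: Σ corner-gray over 7 cells = 3876  → 11.4550
row 1: Σ corner-gray over 7 cells = 3461  → 10.2285
row 2: Σ corner-gray over 7 cells = 4220  → 12.4717
row 3: Σ corner-gray over 7 cells = 3709  → 10.9615
row 4: Σ corner-gray over 7 cells = 3221  → 9.5193
row 5: Σ corner-gray over 7 cells = 3276  → 9.6818
row 6: Σ corner-gray over 7 cells = 3299  → 9.7498
Σ rows: total corner-gray = 25062  → 74.0675 mm³


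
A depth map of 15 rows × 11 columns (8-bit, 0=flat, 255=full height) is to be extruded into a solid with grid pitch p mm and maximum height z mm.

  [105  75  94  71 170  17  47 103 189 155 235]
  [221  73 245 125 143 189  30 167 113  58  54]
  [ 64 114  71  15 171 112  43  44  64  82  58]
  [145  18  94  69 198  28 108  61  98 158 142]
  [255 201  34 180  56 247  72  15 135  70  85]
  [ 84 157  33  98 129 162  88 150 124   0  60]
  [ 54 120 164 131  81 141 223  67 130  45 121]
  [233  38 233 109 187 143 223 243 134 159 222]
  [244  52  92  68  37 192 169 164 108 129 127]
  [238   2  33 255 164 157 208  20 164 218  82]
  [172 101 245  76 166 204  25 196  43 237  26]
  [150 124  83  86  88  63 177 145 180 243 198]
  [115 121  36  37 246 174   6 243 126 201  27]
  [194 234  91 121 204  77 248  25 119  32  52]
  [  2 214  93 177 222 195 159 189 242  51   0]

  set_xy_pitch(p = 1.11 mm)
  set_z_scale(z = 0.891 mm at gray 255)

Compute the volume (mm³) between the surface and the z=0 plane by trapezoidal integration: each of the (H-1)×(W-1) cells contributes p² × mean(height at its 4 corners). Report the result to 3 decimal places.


74.463

height_mm = gray/255 × 0.891; cell vol = 1.11² × mean(4 corners)
unit = 1.11² × 0.891 / (4×255) = 0.00107628 mm³ per gray-sum
row 0: Σ corner-gray over 10 cells = 4743  → 5.1048
row 1: Σ corner-gray over 10 cells = 4115  → 4.4289
row 2: Σ corner-gray over 10 cells = 3505  → 3.7723
row 3: Σ corner-gray over 10 cells = 4311  → 4.6398
row 4: Σ corner-gray over 10 cells = 4386  → 4.7205
row 5: Σ corner-gray over 10 cells = 4405  → 4.7410
row 6: Σ corner-gray over 10 cells = 5772  → 6.2123
row 7: Σ corner-gray over 10 cells = 5786  → 6.2273
row 8: Σ corner-gray over 10 cells = 5155  → 5.5482
row 9: Σ corner-gray over 10 cells = 5546  → 5.9690
row 10: Σ corner-gray over 10 cells = 5510  → 5.9303
row 11: Σ corner-gray over 10 cells = 5248  → 5.6483
row 12: Σ corner-gray over 10 cells = 5070  → 5.4567
row 13: Σ corner-gray over 10 cells = 5634  → 6.0637
Σ rows: total corner-gray = 69186  → 74.4632 mm³


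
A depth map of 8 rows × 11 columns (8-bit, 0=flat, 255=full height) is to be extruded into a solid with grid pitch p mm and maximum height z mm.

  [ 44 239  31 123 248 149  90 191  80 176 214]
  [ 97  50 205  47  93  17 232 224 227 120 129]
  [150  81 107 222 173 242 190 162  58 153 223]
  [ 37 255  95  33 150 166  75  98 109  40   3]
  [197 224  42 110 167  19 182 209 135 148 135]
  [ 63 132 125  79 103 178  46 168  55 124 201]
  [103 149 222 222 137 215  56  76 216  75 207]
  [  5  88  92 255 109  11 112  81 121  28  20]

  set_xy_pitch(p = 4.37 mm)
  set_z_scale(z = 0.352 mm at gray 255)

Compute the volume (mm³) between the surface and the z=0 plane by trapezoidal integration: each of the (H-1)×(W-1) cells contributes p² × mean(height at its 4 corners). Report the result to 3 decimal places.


242.345

height_mm = gray/255 × 0.352; cell vol = 4.37² × mean(4 corners)
unit = 4.37² × 0.352 / (4×255) = 0.0065903 mm³ per gray-sum
row 0: Σ corner-gray over 10 cells = 5568  → 36.6948
row 1: Σ corner-gray over 10 cells = 5805  → 38.2567
row 2: Σ corner-gray over 10 cells = 5231  → 34.4739
row 3: Σ corner-gray over 10 cells = 4886  → 32.2002
row 4: Σ corner-gray over 10 cells = 5088  → 33.5315
row 5: Σ corner-gray over 10 cells = 5330  → 35.1263
row 6: Σ corner-gray over 10 cells = 4865  → 32.0618
Σ rows: total corner-gray = 36773  → 242.3452 mm³


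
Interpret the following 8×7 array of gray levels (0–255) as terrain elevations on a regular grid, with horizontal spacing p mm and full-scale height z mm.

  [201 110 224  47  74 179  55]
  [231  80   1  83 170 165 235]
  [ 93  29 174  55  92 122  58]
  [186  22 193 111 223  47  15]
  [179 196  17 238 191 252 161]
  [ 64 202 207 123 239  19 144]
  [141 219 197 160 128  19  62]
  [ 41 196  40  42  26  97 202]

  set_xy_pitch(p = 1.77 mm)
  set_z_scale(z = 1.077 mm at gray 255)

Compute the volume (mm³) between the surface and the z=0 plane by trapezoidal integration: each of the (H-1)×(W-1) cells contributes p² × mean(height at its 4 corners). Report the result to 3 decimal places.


height_mm = gray/255 × 1.077; cell vol = 1.77² × mean(4 corners)
unit = 1.77² × 1.077 / (4×255) = 0.00330797 mm³ per gray-sum
row 0: Σ corner-gray over 6 cells = 2988  → 9.8842
row 1: Σ corner-gray over 6 cells = 2559  → 8.4651
row 2: Σ corner-gray over 6 cells = 2488  → 8.2302
row 3: Σ corner-gray over 6 cells = 3521  → 11.6474
row 4: Σ corner-gray over 6 cells = 3916  → 12.9540
row 5: Σ corner-gray over 6 cells = 3437  → 11.3695
row 6: Σ corner-gray over 6 cells = 2694  → 8.9117
Σ rows: total corner-gray = 21603  → 71.4622 mm³

71.462


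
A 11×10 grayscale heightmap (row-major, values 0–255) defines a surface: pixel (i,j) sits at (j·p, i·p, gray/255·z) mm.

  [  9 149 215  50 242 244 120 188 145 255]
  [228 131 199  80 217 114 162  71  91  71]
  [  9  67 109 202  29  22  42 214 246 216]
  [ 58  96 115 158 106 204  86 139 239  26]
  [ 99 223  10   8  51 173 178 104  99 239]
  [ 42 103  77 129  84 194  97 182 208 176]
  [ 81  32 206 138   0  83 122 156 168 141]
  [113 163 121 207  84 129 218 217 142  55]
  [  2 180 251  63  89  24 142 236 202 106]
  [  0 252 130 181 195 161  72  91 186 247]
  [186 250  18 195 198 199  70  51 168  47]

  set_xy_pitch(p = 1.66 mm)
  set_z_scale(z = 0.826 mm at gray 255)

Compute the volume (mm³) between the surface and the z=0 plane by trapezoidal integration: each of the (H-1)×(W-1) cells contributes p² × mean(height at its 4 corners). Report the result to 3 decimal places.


height_mm = gray/255 × 0.826; cell vol = 1.66² × mean(4 corners)
unit = 1.66² × 0.826 / (4×255) = 0.0022315 mm³ per gray-sum
row 0: Σ corner-gray over 9 cells = 5399  → 12.0478
row 1: Σ corner-gray over 9 cells = 4516  → 10.0774
row 2: Σ corner-gray over 9 cells = 4457  → 9.9458
row 3: Σ corner-gray over 9 cells = 4400  → 9.8186
row 4: Σ corner-gray over 9 cells = 4396  → 9.8097
row 5: Σ corner-gray over 9 cells = 4398  → 9.8141
row 6: Σ corner-gray over 9 cells = 4762  → 10.6264
row 7: Σ corner-gray over 9 cells = 5212  → 11.6306
row 8: Σ corner-gray over 9 cells = 5265  → 11.7488
row 9: Σ corner-gray over 9 cells = 5314  → 11.8582
Σ rows: total corner-gray = 48119  → 107.3773 mm³

107.377


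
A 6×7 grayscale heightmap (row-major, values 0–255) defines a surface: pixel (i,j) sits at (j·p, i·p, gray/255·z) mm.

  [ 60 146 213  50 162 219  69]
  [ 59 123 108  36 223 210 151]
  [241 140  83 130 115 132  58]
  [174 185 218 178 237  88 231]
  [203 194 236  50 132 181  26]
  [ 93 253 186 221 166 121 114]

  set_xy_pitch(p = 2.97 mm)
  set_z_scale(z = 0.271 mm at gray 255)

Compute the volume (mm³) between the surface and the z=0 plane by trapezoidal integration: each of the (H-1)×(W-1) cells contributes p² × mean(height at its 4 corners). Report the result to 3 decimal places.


height_mm = gray/255 × 0.271; cell vol = 2.97² × mean(4 corners)
unit = 2.97² × 0.271 / (4×255) = 0.00234359 mm³ per gray-sum
row 0: Σ corner-gray over 6 cells = 3319  → 7.7784
row 1: Σ corner-gray over 6 cells = 3109  → 7.2862
row 2: Σ corner-gray over 6 cells = 3716  → 8.7088
row 3: Σ corner-gray over 6 cells = 4032  → 9.4494
row 4: Σ corner-gray over 6 cells = 3916  → 9.1775
Σ rows: total corner-gray = 18092  → 42.4003 mm³

42.400


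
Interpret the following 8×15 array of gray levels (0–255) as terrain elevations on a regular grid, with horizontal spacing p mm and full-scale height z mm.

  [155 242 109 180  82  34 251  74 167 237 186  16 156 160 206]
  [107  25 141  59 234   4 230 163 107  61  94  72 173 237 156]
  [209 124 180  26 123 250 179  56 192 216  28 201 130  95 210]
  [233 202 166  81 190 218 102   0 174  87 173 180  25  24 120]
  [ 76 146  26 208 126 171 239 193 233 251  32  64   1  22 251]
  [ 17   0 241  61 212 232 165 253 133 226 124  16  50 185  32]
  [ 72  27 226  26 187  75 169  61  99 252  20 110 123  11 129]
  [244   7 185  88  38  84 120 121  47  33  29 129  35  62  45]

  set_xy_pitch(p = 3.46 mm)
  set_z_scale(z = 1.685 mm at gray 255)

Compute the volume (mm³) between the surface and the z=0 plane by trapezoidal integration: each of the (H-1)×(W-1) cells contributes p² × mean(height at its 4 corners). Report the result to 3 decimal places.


height_mm = gray/255 × 1.685; cell vol = 3.46² × mean(4 corners)
unit = 3.46² × 1.685 / (4×255) = 0.0197766 mm³ per gray-sum
row 0: Σ corner-gray over 14 cells = 7612  → 150.5396
row 1: Σ corner-gray over 14 cells = 7482  → 147.9686
row 2: Σ corner-gray over 14 cells = 7616  → 150.6187
row 3: Σ corner-gray over 14 cells = 7348  → 145.3186
row 4: Σ corner-gray over 14 cells = 7596  → 150.2232
row 5: Σ corner-gray over 14 cells = 6818  → 134.8370
row 6: Σ corner-gray over 14 cells = 5218  → 103.1944
Σ rows: total corner-gray = 49690  → 982.6999 mm³

982.700


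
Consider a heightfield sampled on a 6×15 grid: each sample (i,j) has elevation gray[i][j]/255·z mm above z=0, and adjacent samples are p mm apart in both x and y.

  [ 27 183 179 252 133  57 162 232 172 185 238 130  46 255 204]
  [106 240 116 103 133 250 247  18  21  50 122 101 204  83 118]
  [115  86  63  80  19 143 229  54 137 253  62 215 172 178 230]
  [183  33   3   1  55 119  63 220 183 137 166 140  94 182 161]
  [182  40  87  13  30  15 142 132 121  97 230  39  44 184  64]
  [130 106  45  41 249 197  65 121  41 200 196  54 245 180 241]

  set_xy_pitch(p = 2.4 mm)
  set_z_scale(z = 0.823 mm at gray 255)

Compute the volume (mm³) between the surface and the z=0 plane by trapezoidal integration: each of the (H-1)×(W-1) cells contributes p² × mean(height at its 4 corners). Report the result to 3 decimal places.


height_mm = gray/255 × 0.823; cell vol = 2.4² × mean(4 corners)
unit = 2.4² × 0.823 / (4×255) = 0.00464753 mm³ per gray-sum
row 0: Σ corner-gray over 14 cells = 8279  → 38.4769
row 1: Σ corner-gray over 14 cells = 7327  → 34.0524
row 2: Σ corner-gray over 14 cells = 6863  → 31.8960
row 3: Σ corner-gray over 14 cells = 5730  → 26.6303
row 4: Σ corner-gray over 14 cells = 6445  → 29.9533
Σ rows: total corner-gray = 34644  → 161.0090 mm³

161.009


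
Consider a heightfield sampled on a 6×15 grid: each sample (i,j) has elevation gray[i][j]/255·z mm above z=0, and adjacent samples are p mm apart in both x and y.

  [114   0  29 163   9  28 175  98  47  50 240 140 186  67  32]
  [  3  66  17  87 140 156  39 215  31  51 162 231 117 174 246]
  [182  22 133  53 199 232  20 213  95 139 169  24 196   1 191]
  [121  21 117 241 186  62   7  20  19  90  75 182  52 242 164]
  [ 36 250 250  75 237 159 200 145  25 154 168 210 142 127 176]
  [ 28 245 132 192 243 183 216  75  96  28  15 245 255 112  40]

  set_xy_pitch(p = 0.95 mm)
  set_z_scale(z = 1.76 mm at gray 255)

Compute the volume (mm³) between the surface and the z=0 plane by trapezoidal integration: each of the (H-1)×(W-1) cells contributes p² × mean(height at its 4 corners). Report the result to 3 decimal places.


54.102

height_mm = gray/255 × 1.76; cell vol = 0.95² × mean(4 corners)
unit = 0.95² × 1.76 / (4×255) = 0.00155725 mm³ per gray-sum
row 0: Σ corner-gray over 14 cells = 5831  → 9.0804
row 1: Σ corner-gray over 14 cells = 6586  → 10.2561
row 2: Σ corner-gray over 14 cells = 6278  → 9.7764
row 3: Σ corner-gray over 14 cells = 7409  → 11.5377
row 4: Σ corner-gray over 14 cells = 8638  → 13.4516
Σ rows: total corner-gray = 34742  → 54.1021 mm³


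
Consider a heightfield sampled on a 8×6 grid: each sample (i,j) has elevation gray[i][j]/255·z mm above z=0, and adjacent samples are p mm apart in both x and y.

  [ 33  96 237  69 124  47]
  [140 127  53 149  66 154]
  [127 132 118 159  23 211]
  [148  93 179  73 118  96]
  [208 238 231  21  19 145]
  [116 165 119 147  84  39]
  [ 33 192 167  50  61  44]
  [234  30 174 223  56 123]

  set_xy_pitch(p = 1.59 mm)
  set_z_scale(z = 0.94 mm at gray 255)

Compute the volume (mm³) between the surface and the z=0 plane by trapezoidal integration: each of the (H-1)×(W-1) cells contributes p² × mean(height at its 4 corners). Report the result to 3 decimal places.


height_mm = gray/255 × 0.94; cell vol = 1.59² × mean(4 corners)
unit = 1.59² × 0.94 / (4×255) = 0.00232982 mm³ per gray-sum
row 0: Σ corner-gray over 5 cells = 2216  → 5.1629
row 1: Σ corner-gray over 5 cells = 2286  → 5.3260
row 2: Σ corner-gray over 5 cells = 2372  → 5.5263
row 3: Σ corner-gray over 5 cells = 2541  → 5.9201
row 4: Σ corner-gray over 5 cells = 2556  → 5.9550
row 5: Σ corner-gray over 5 cells = 2202  → 5.1303
row 6: Σ corner-gray over 5 cells = 2340  → 5.4518
Σ rows: total corner-gray = 16513  → 38.4723 mm³

38.472


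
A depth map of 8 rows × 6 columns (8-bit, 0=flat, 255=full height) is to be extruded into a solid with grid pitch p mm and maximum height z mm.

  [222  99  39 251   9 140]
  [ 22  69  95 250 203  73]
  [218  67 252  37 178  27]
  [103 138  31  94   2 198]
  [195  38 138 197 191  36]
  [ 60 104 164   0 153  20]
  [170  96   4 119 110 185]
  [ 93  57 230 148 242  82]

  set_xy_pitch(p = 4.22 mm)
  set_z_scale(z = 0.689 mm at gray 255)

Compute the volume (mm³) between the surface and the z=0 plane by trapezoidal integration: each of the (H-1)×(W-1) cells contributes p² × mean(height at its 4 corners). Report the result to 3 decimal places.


height_mm = gray/255 × 0.689; cell vol = 4.22² × mean(4 corners)
unit = 4.22² × 0.689 / (4×255) = 0.0120294 mm³ per gray-sum
row 0: Σ corner-gray over 5 cells = 2487  → 29.9171
row 1: Σ corner-gray over 5 cells = 2642  → 31.7817
row 2: Σ corner-gray over 5 cells = 2144  → 25.7910
row 3: Σ corner-gray over 5 cells = 2190  → 26.3444
row 4: Σ corner-gray over 5 cells = 2281  → 27.4391
row 5: Σ corner-gray over 5 cells = 1935  → 23.2769
row 6: Σ corner-gray over 5 cells = 2542  → 30.5787
Σ rows: total corner-gray = 16221  → 195.1289 mm³

195.129


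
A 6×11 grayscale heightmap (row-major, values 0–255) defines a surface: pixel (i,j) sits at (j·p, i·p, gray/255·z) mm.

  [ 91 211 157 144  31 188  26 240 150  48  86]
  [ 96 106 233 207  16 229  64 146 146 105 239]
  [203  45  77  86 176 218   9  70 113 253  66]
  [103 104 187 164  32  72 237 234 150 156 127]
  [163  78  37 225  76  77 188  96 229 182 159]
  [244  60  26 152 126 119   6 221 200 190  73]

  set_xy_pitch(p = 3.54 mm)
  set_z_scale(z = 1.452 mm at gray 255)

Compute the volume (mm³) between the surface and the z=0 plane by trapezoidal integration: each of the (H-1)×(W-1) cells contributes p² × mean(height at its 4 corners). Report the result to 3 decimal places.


height_mm = gray/255 × 1.452; cell vol = 3.54² × mean(4 corners)
unit = 3.54² × 1.452 / (4×255) = 0.0178391 mm³ per gray-sum
row 0: Σ corner-gray over 10 cells = 5406  → 96.4382
row 1: Σ corner-gray over 10 cells = 5202  → 92.7990
row 2: Σ corner-gray over 10 cells = 5265  → 93.9229
row 3: Σ corner-gray over 10 cells = 5600  → 99.8990
row 4: Σ corner-gray over 10 cells = 5215  → 93.0309
Σ rows: total corner-gray = 26688  → 476.0899 mm³

476.090


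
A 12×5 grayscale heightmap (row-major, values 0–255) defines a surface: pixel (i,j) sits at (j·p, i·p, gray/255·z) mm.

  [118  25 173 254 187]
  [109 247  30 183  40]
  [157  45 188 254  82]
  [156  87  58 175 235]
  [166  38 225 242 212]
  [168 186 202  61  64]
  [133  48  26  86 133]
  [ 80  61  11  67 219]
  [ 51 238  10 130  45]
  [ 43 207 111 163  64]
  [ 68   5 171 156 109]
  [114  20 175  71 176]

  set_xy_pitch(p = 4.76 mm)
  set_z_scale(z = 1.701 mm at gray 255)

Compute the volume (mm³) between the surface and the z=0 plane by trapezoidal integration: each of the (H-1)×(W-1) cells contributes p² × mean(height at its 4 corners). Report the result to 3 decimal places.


814.000

height_mm = gray/255 × 1.701; cell vol = 4.76² × mean(4 corners)
unit = 4.76² × 1.701 / (4×255) = 0.0377849 mm³ per gray-sum
row 0: Σ corner-gray over 4 cells = 2278  → 86.0740
row 1: Σ corner-gray over 4 cells = 2282  → 86.2251
row 2: Σ corner-gray over 4 cells = 2244  → 84.7893
row 3: Σ corner-gray over 4 cells = 2419  → 91.4016
row 4: Σ corner-gray over 4 cells = 2518  → 95.1423
row 5: Σ corner-gray over 4 cells = 1716  → 64.8389
row 6: Σ corner-gray over 4 cells = 1163  → 43.9438
row 7: Σ corner-gray over 4 cells = 1429  → 53.9946
row 8: Σ corner-gray over 4 cells = 1921  → 72.5848
row 9: Σ corner-gray over 4 cells = 1910  → 72.1691
row 10: Σ corner-gray over 4 cells = 1663  → 62.8363
Σ rows: total corner-gray = 21543  → 813.9997 mm³


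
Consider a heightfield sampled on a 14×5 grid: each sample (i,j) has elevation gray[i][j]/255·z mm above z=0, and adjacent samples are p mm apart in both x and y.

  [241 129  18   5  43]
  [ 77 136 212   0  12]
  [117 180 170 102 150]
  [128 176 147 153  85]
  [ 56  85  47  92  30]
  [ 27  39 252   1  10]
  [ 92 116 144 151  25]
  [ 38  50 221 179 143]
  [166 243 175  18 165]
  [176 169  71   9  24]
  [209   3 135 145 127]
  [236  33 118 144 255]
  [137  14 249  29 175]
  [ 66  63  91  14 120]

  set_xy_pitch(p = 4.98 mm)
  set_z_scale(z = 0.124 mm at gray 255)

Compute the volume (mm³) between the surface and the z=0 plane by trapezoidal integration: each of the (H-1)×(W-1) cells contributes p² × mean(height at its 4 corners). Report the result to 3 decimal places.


70.134

height_mm = gray/255 × 0.124; cell vol = 4.98² × mean(4 corners)
unit = 4.98² × 0.124 / (4×255) = 0.00301495 mm³ per gray-sum
row 0: Σ corner-gray over 4 cells = 1373  → 4.1395
row 1: Σ corner-gray over 4 cells = 1956  → 5.8972
row 2: Σ corner-gray over 4 cells = 2336  → 7.0429
row 3: Σ corner-gray over 4 cells = 1699  → 5.1224
row 4: Σ corner-gray over 4 cells = 1155  → 3.4823
row 5: Σ corner-gray over 4 cells = 1560  → 4.7033
row 6: Σ corner-gray over 4 cells = 2020  → 6.0902
row 7: Σ corner-gray over 4 cells = 2284  → 6.8861
row 8: Σ corner-gray over 4 cells = 1901  → 5.7314
row 9: Σ corner-gray over 4 cells = 1600  → 4.8239
row 10: Σ corner-gray over 4 cells = 1983  → 5.9786
row 11: Σ corner-gray over 4 cells = 1977  → 5.9606
row 12: Σ corner-gray over 4 cells = 1418  → 4.2752
Σ rows: total corner-gray = 23262  → 70.1338 mm³


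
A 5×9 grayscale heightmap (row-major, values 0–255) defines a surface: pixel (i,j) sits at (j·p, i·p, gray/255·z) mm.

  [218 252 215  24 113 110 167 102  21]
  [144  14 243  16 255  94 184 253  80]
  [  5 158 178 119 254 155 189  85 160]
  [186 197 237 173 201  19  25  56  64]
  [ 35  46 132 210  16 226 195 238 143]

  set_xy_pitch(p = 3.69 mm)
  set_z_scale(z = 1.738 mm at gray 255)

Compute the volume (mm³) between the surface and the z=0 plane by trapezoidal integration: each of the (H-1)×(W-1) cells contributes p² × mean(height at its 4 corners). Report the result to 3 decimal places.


422.416

height_mm = gray/255 × 1.738; cell vol = 3.69² × mean(4 corners)
unit = 3.69² × 1.738 / (4×255) = 0.0232008 mm³ per gray-sum
row 0: Σ corner-gray over 8 cells = 4547  → 105.4939
row 1: Σ corner-gray over 8 cells = 4783  → 110.9693
row 2: Σ corner-gray over 8 cells = 4507  → 104.5659
row 3: Σ corner-gray over 8 cells = 4370  → 101.3873
Σ rows: total corner-gray = 18207  → 422.4164 mm³


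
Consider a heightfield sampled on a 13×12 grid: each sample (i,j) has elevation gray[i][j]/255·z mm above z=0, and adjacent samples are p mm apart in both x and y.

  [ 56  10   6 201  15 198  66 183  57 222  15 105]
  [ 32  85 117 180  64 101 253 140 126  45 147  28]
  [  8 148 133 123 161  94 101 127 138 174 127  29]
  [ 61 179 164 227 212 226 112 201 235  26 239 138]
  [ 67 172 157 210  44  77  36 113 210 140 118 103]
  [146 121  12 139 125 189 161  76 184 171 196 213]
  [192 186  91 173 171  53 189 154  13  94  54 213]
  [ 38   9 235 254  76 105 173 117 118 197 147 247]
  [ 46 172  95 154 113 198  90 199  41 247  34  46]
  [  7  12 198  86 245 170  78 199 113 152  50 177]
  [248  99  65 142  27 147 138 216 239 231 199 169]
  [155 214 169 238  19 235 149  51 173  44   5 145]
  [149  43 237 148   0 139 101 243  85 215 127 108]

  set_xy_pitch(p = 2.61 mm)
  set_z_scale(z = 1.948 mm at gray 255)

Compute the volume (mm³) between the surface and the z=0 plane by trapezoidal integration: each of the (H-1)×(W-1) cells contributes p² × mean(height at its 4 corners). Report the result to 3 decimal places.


height_mm = gray/255 × 1.948; cell vol = 2.61² × mean(4 corners)
unit = 2.61² × 1.948 / (4×255) = 0.0130098 mm³ per gray-sum
row 0: Σ corner-gray over 11 cells = 4683  → 60.9248
row 1: Σ corner-gray over 11 cells = 5265  → 68.4965
row 2: Σ corner-gray over 11 cells = 6530  → 84.9538
row 3: Σ corner-gray over 11 cells = 6565  → 85.4092
row 4: Σ corner-gray over 11 cells = 5831  → 75.8600
row 5: Σ corner-gray over 11 cells = 5868  → 76.3414
row 6: Σ corner-gray over 11 cells = 5908  → 76.8618
row 7: Σ corner-gray over 11 cells = 5925  → 77.0829
row 8: Σ corner-gray over 11 cells = 5568  → 72.4384
row 9: Σ corner-gray over 11 cells = 6213  → 80.8297
row 10: Σ corner-gray over 11 cells = 6317  → 82.1828
row 11: Σ corner-gray over 11 cells = 5827  → 75.8080
Σ rows: total corner-gray = 70500  → 917.1892 mm³

917.189


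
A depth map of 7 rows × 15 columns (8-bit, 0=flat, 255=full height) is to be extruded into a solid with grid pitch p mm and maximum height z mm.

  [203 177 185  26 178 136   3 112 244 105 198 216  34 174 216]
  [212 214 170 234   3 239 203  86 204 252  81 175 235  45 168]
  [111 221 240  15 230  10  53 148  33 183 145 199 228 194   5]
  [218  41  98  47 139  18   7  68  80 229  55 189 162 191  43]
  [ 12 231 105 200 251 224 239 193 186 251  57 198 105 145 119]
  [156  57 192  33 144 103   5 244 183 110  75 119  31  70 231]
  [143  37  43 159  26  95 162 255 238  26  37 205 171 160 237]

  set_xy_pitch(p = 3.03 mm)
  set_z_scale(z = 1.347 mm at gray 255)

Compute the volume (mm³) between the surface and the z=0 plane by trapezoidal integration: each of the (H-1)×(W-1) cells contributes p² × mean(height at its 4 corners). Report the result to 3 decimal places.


height_mm = gray/255 × 1.347; cell vol = 3.03² × mean(4 corners)
unit = 3.03² × 1.347 / (4×255) = 0.0121242 mm³ per gray-sum
row 0: Σ corner-gray over 14 cells = 8657  → 104.9591
row 1: Σ corner-gray over 14 cells = 8576  → 103.9770
row 2: Σ corner-gray over 14 cells = 6823  → 82.7233
row 3: Σ corner-gray over 14 cells = 7810  → 94.6899
row 4: Σ corner-gray over 14 cells = 8020  → 97.2360
row 5: Σ corner-gray over 14 cells = 6727  → 81.5594
Σ rows: total corner-gray = 46613  → 565.1448 mm³

565.145


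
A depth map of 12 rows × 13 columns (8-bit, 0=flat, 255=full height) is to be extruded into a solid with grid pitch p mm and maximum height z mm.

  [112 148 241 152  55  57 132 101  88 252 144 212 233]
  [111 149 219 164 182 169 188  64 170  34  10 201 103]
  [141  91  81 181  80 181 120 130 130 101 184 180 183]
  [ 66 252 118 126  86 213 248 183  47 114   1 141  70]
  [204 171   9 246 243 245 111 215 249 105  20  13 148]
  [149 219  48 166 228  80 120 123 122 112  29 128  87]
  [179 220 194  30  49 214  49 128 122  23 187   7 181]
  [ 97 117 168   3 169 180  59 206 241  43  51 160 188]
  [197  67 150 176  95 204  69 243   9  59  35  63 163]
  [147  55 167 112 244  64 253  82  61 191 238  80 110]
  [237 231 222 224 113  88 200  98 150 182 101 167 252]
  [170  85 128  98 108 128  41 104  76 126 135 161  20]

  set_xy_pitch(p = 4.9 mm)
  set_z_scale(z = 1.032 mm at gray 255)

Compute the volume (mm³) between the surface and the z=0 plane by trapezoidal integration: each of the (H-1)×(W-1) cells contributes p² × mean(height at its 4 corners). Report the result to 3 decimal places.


height_mm = gray/255 × 1.032; cell vol = 4.9² × mean(4 corners)
unit = 4.9² × 1.032 / (4×255) = 0.0242925 mm³ per gray-sum
row 0: Σ corner-gray over 12 cells = 6823  → 165.7475
row 1: Σ corner-gray over 12 cells = 6556  → 159.2614
row 2: Σ corner-gray over 12 cells = 6436  → 156.3463
row 3: Σ corner-gray over 12 cells = 6800  → 165.1888
row 4: Σ corner-gray over 12 cells = 6592  → 160.1360
row 5: Σ corner-gray over 12 cells = 5792  → 140.7020
row 6: Σ corner-gray over 12 cells = 5885  → 142.9612
row 7: Σ corner-gray over 12 cells = 5779  → 140.3862
row 8: Σ corner-gray over 12 cells = 6051  → 146.9937
row 9: Σ corner-gray over 12 cells = 7392  → 179.5699
row 10: Σ corner-gray over 12 cells = 6611  → 160.5975
Σ rows: total corner-gray = 70717  → 1717.8906 mm³

1717.891
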